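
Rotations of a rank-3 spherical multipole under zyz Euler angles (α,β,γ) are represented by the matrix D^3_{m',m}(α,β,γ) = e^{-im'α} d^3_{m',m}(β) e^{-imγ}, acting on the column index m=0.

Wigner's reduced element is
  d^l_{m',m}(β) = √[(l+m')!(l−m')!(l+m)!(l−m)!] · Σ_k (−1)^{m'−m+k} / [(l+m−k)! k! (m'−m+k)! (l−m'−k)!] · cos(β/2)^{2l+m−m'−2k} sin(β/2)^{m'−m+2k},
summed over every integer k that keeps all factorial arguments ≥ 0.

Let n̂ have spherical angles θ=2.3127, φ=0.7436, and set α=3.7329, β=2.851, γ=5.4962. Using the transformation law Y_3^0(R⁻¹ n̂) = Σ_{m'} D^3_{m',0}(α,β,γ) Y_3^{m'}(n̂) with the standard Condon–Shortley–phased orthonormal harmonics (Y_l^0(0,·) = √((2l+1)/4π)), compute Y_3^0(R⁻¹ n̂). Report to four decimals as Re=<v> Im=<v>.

Re=-0.3336 Im=0.0000

Need the full column D^3_{m',0} for m'=−3..3 at α=3.7329, β=2.851, γ=5.4962.
cos(β/2)=0.144786, sin(β/2)=0.989463
d^3_{-3,0}: single k=3 term ⇒ +0.013149;  D = +0.002653-0.012879i
d^3_{-2,0}: k∈[2..3] ⇒ +0.002356 -0.110055 = -0.107699;  D = -0.040765-0.099686i
d^3_{-1,0}: k∈[1..3] ⇒ +0.000218 -0.030555 +0.475679 = +0.445342;  D = -0.369728-0.248254i
d^3_{0,0}: k∈[0..3] ⇒ +0.000009 -0.003872 +0.180839 -0.938420 = -0.761444;  D = -0.761444+0.000000i
d^3_{1,0}: k∈[0..2] ⇒ -0.000218 +0.030555 -0.475679 = -0.445342;  D = +0.369728-0.248254i
d^3_{2,0}: k∈[0..1] ⇒ +0.002356 -0.110055 = -0.107699;  D = -0.040765+0.099686i
d^3_{3,0}: single k=0 term ⇒ -0.013149;  D = -0.002653-0.012879i
Y_3^{m'}(θ=2.3127,φ=0.7436) and Σ D·Y over m':
  (+0.0027-0.0129i)·(-0.1025-0.1320i)  (-0.0408-0.0997i)·(-0.0313+0.3740i)  (-0.3697-0.2483i)·(+0.2249-0.2069i)  (-0.7614+0.0000i)·(+0.1808+0.0000i)  (+0.3697-0.2483i)·(-0.2249-0.2069i)  (-0.0408+0.0997i)·(-0.0313-0.3740i)  (-0.0027-0.0129i)·(+0.1025-0.1320i)
Y_3^0(R⁻¹ n̂) = -0.333594-0.000000i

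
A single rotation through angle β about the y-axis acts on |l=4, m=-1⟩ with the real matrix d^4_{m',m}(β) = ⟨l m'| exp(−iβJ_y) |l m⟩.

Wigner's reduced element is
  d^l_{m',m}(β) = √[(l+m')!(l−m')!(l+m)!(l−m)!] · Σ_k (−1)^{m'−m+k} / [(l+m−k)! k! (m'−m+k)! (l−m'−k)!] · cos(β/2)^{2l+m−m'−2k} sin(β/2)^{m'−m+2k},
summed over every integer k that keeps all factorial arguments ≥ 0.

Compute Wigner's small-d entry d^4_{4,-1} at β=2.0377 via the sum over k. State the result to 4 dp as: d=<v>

d=-0.4829

d^4_{4,-1}(β=2.0377) via Wigner's sum:
c=cos(2.0377/2)=0.524346, s=sin(2.0377/2)=0.851506; N=√[40320·1·6·120]=5387.986637
The bounds max(0,m−m')=0 and min(l+m,l−m')=0 give 1 term
  k=0: (−1)^5·5387.9866/(720)·0.5243^3·0.8515^5 = -0.482930
d^4_{4,-1}(2.0377) = -0.482930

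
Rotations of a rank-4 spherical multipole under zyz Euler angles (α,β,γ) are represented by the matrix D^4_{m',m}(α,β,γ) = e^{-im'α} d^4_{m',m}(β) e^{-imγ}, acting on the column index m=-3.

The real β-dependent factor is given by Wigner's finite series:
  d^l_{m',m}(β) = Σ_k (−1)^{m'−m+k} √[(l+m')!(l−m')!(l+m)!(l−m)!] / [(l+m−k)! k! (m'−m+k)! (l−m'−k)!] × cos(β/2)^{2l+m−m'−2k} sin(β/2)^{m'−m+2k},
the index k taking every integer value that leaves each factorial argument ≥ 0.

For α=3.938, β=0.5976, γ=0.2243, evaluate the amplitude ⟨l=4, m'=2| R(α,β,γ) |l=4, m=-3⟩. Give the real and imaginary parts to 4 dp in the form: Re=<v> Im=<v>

D^4_{2,-3}(3.938,0.5976,0.2243) = e^{-i·2·3.938}·d^4_{2,-3}(0.5976)·e^{-i·-3·0.2243}. Compute d first:
c=cos(0.5976/2)=0.955690, s=sin(0.5976/2)=0.294374; N=√[720·2·1·5040]=2693.993318
Admissible k: 0..1 (factorial args all ≥0)
  k=0: (−1)^5·2693.9933/(240)·0.9557^3·0.2944^5 = -0.021659
  k=1: (−1)^6·2693.9933/(720)·0.9557^1·0.2944^7 = +0.000685
d^4_{2,-3}(0.5976) = -0.021659 +0.000685 = -0.020974
Attach z-rotation phases: D = e^{-i(2)(3.938)}·(-0.020974)·e^{-i(-3)(0.2243)} = -0.012708+0.016686i

Re=-0.0127 Im=0.0167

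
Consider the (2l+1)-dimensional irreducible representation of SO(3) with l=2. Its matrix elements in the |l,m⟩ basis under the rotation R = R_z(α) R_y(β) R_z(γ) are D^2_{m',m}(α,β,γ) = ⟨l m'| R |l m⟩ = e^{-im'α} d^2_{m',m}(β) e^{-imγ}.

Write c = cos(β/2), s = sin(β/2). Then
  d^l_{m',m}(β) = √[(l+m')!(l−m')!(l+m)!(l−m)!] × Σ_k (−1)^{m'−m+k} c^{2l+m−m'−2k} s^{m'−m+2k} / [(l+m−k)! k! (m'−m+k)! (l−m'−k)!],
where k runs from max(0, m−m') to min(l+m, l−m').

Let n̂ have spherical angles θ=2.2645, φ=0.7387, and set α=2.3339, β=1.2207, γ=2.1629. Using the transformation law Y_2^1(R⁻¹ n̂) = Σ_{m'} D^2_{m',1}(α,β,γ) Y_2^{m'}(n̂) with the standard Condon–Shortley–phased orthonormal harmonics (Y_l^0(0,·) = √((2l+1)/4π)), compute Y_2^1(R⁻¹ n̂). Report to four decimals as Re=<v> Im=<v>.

Re=-0.1774 Im=-0.0117

Need the full column D^2_{m',1} for m'=−2..2 at α=2.3339, β=1.2207, γ=2.1629.
cos(β/2)=0.819447, sin(β/2)=0.573154
d^2_{-2,1}: single k=3 term ⇒ +0.308579;  D = -0.248118+0.183462i
d^2_{-1,1}: k∈[2..3] ⇒ +0.661769 -0.107916 = +0.553853;  D = +0.545775+0.094248i
d^2_{0,1}: k∈[1..2] ⇒ +0.772521 -0.377930 = +0.394591;  D = -0.220225-0.327419i
d^2_{1,1}: k∈[0..1] ⇒ +0.450904 -0.661769 = -0.210865;  D = +0.045109-0.205983i
d^2_{2,1}: single k=0 term ⇒ -0.630761;  D = -0.538557+0.328353i
Y_2^{m'}(θ=2.2645,φ=0.7387) and Σ D·Y over m':
  (-0.2481+0.1835i)·(+0.0213-0.2274i)  (+0.5458+0.0942i)·(-0.2808+0.2557i)  (-0.2202-0.3274i)·(+0.0714+0.0000i)  (+0.0451-0.2060i)·(+0.2808+0.2557i)  (-0.5386+0.3284i)·(+0.0213+0.2274i)
Y_2^1(R⁻¹ n̂) = -0.177439-0.011720i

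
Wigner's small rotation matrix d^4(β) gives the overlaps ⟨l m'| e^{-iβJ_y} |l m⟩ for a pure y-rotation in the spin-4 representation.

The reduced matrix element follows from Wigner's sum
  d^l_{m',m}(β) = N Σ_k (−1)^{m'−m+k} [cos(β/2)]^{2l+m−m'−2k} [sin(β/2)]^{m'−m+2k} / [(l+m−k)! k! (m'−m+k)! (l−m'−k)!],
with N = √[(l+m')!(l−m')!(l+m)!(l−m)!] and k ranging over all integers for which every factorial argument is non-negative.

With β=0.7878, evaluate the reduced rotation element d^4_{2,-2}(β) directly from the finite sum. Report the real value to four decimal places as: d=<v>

d=0.2044

d^4_{2,-2}(β=0.7878) via Wigner's sum:
c=cos(0.7878/2)=0.923419, s=sin(0.7878/2)=0.383793; N=√[720·2·2·720]=1440.000000
Admissible k: 0..2 (factorial args all ≥0)
  k=0: (−1)^4·1440.0000/(96)·0.9234^4·0.3838^4 = +0.236632
  k=1: (−1)^5·1440.0000/(120)·0.9234^2·0.3838^6 = -0.032701
  k=2: (−1)^6·1440.0000/(1440)·0.9234^0·0.3838^8 = +0.000471
d^4_{2,-2}(0.7878) = +0.236632 -0.032701 +0.000471 = +0.204402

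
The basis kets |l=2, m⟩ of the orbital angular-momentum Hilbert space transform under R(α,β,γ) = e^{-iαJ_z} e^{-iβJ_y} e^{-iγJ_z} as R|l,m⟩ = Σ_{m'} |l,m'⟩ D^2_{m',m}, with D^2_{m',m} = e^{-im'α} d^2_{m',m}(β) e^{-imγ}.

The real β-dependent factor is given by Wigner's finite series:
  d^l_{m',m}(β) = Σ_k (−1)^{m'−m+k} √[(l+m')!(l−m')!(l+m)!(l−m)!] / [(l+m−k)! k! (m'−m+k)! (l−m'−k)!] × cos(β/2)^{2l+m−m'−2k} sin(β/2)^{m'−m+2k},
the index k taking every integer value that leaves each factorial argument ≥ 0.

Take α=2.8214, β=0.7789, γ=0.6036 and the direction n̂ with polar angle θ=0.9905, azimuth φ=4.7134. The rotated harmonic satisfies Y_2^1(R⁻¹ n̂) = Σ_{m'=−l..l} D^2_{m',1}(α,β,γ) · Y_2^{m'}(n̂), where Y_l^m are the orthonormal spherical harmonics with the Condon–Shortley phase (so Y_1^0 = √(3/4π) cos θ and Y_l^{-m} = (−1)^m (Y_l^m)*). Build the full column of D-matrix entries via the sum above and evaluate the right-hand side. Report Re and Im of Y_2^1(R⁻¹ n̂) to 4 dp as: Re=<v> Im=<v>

Re=0.0034 Im=-0.1548

Need the full column D^2_{m',1} for m'=−2..2 at α=2.8214, β=0.7789, γ=0.6036.
cos(β/2)=0.925118, sin(β/2)=0.379680
d^2_{-2,1}: single k=3 term ⇒ +0.101270;  D = +0.032510-0.095909i
d^2_{-1,1}: k∈[2..3] ⇒ +0.370127 -0.020781 = +0.349345;  D = -0.210585+0.278740i
d^2_{0,1}: k∈[1..2] ⇒ +0.736350 -0.124029 = +0.612321;  D = +0.504122-0.347559i
d^2_{1,1}: k∈[0..1] ⇒ +0.732468 -0.370127 = +0.362341;  D = -0.347887+0.101321i
d^2_{2,1}: single k=0 term ⇒ -0.601227;  D = -0.600821-0.022111i
Y_2^{m'}(θ=0.9905,φ=4.7134) and Σ D·Y over m':
  (+0.0325-0.0959i)·(-0.2702+0.0005i)  (-0.2106+0.2787i)·(+0.0004+0.3542i)  (+0.5041-0.3476i)·(-0.0310+0.0000i)  (-0.3479+0.1013i)·(-0.0004+0.3542i)  (-0.6008-0.0221i)·(-0.2702-0.0005i)
Y_2^1(R⁻¹ n̂) = +0.003383-0.154769i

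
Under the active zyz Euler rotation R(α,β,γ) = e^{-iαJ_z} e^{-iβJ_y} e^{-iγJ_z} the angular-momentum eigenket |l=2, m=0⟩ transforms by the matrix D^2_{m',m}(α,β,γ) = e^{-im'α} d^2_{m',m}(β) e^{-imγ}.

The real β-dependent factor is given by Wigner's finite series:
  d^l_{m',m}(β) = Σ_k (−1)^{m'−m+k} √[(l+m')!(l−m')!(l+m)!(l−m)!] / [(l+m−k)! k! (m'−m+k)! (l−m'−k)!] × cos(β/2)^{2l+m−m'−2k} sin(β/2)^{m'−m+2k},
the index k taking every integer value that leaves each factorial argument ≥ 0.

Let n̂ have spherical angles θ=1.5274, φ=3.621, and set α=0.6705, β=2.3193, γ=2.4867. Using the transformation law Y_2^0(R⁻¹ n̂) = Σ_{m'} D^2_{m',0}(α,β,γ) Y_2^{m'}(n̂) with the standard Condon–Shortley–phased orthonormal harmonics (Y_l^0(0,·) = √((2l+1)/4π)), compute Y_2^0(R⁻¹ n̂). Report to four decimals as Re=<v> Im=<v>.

Need the full column D^2_{m',0} for m'=−2..2 at α=0.6705, β=2.3193, γ=2.4867.
cos(β/2)=0.399660, sin(β/2)=0.916663
d^2_{-2,0}: single k=2 term ⇒ +0.328759;  D = +0.074884+0.320117i
d^2_{-1,0}: k∈[1..2] ⇒ +0.143337 -0.754043 = -0.610706;  D = -0.478495-0.379479i
d^2_{0,0}: k∈[0..2] ⇒ +0.025513 -0.536861 +0.706056 = +0.194708;  D = +0.194708+0.000000i
d^2_{1,0}: k∈[0..1] ⇒ -0.143337 +0.754043 = +0.610706;  D = +0.478495-0.379479i
d^2_{2,0}: single k=0 term ⇒ +0.328759;  D = +0.074884-0.320117i
Y_2^{m'}(θ=1.5274,φ=3.621) and Σ D·Y over m':
  (+0.0749+0.3201i)·(+0.2215-0.3156i)  (-0.4785-0.3795i)·(-0.0297+0.0154i)  (+0.1947+0.0000i)·(-0.3136+0.0000i)  (+0.4785-0.3795i)·(+0.0297+0.0154i)  (+0.0749-0.3201i)·(+0.2215+0.3156i)
Y_2^0(R⁻¹ n̂) = +0.214305+0.000000i

Re=0.2143 Im=0.0000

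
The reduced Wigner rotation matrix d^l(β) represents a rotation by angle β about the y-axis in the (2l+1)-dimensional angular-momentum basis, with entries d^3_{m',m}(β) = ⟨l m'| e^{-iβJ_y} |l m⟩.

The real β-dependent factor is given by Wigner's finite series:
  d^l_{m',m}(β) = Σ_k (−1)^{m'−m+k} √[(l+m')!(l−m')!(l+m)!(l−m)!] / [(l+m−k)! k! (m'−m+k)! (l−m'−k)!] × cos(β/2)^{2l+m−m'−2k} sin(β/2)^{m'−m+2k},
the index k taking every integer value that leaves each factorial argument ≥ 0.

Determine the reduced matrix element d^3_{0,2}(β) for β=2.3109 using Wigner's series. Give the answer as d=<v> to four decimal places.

d^3_{0,2}(β=2.3109) via Wigner's sum:
c=cos(2.3109/2)=0.403507, s=sin(2.3109/2)=0.914977; N=√[6·6·120·1]=65.726707
Admissible k: 2..3 (factorial args all ≥0)
  k=2: (−1)^0·65.7267/(12)·0.4035^4·0.9150^2 = +0.121558
  k=3: (−1)^1·65.7267/(12)·0.4035^2·0.9150^4 = -0.625032
d^3_{0,2}(2.3109) = +0.121558 -0.625032 = -0.503474

d=-0.5035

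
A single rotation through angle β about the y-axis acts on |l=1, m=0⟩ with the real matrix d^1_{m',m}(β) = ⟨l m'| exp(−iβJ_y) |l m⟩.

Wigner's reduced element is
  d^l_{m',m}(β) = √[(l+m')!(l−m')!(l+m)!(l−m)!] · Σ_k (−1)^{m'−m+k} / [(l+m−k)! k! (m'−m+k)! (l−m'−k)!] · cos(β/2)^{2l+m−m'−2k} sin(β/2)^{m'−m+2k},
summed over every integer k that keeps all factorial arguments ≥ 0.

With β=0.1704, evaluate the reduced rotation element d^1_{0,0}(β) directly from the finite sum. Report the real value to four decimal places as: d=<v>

d=0.9855

d^1_{0,0}(β=0.1704) via Wigner's sum:
Half-angle: c=0.996373, s=0.085097. N=√(1·1·1·1)=1.000000
k: max(0,(0)−(0))=0 … min(1+(0),1−(0))=1
  k=0: (−1)^0·1.0000/(1)·0.9964^2·0.0851^0 = +0.992759
  k=1: (−1)^1·1.0000/(1)·0.9964^0·0.0851^2 = -0.007241
d^1_{0,0}(0.1704) = +0.992759 -0.007241 = +0.985517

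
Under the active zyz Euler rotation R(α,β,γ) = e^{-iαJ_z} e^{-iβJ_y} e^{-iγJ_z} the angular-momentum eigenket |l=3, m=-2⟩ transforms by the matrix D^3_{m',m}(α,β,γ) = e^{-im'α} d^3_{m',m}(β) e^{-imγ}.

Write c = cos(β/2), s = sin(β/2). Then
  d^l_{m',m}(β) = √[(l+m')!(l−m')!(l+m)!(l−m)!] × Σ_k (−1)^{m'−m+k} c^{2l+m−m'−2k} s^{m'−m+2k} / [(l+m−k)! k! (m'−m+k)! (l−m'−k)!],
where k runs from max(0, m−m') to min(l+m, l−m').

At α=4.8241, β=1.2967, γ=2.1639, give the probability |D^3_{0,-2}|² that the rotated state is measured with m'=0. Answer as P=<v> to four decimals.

Split into d^3_{0,-2}(β=1.2967) × two z-phases.
c=cos(1.2967/2)=0.797081, s=sin(1.2967/2)=0.603872; N=√[6·6·1·120]=65.726707
k: max(0,(-2)−(0))=0 … min(3+(-2),3−(0))=1
  k=0: (−1)^2·65.7267/(12)·0.7971^4·0.6039^2 = +0.806234
  k=1: (−1)^3·65.7267/(12)·0.7971^2·0.6039^4 = -0.462749
d^3_{0,-2}(1.2967) = +0.806234 -0.462749 = +0.343485
|D^3_{0,-2}|² = |d^3_{0,-2}(β)|² = (+0.343485)² = 0.117982 (the z-rotation phases have unit modulus)

P=0.1180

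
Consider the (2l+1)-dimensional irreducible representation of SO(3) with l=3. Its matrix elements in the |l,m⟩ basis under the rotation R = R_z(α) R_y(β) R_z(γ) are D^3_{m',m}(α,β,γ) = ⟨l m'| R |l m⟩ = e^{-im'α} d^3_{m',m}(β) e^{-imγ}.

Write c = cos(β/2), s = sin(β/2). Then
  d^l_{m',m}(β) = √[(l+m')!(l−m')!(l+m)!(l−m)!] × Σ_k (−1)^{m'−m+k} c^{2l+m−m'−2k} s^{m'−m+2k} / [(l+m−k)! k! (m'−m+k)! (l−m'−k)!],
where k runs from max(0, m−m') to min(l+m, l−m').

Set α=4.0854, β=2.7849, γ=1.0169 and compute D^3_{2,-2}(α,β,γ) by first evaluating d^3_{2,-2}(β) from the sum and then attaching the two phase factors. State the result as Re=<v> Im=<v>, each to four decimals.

First d^3_{2,-2}(β=2.7849), then the phase factors e^{-i(2)α} and e^{-i(-2)γ}:
Half-angle: c=0.177402, s=0.984138. N=√(120·1·1·120)=120.000000
k: max(0,(-2)−(2))=0 … min(3+(-2),3−(2))=1
  k=0: (−1)^4·120.0000/(24)·0.1774^2·0.9841^4 = +0.147609
  k=1: (−1)^5·120.0000/(120)·0.1774^0·0.9841^6 = -0.908525
d^3_{2,-2}(2.7849) = +0.147609 -0.908525 = -0.760916
Attach z-rotation phases: D = e^{-i(2)(4.0854)}·(-0.760916)·e^{-i(-2)(1.0169)} = -0.752800-0.110839i

Re=-0.7528 Im=-0.1108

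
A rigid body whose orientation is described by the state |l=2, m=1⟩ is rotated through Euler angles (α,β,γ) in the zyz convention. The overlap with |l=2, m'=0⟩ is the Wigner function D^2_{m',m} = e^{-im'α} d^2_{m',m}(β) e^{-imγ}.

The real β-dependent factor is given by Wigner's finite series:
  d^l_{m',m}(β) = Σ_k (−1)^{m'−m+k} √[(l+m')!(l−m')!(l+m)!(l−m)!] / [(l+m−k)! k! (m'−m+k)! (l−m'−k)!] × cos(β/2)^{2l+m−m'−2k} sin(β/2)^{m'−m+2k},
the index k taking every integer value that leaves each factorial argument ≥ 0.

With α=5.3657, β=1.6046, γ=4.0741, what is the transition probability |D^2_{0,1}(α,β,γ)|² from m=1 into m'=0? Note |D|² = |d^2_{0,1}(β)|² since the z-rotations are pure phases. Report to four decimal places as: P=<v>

P=0.0017

Split into d^2_{0,1}(β=1.6046) × two z-phases.
With c≡cos(β/2)=0.695055 and s≡sin(β/2)=0.718957, N=[2·2·6·1]^{1/2}=4.898979
k: max(0,(1)−(0))=1 … min(2+(1),2−(0))=2
  k=1: (−1)^0·4.8990/(2)·0.6951^3·0.7190^1 = +0.591338
  k=2: (−1)^1·4.8990/(2)·0.6951^1·0.7190^3 = -0.632707
d^2_{0,1}(1.6046) = +0.591338 -0.632707 = -0.041369
|D^2_{0,1}|² = |d^2_{0,1}(β)|² = (-0.041369)² = 0.001711 (the z-rotation phases have unit modulus)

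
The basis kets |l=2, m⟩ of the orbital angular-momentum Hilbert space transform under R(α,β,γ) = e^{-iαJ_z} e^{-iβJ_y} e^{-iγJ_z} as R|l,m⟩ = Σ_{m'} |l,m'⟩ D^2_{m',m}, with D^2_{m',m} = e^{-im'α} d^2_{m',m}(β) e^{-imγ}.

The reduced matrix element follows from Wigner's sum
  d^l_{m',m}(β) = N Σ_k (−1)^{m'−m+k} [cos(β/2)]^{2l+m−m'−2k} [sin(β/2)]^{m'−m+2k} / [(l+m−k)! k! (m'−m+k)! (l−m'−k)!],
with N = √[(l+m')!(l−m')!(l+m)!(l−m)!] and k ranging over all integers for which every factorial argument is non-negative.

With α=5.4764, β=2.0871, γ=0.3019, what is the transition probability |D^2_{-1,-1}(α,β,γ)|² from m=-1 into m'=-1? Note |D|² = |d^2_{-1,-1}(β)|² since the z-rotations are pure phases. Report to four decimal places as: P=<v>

P=0.2531

Split into d^2_{-1,-1}(β=2.0871) × two z-phases.
Half-angle: c=0.503156, s=0.864196. N=√(1·6·1·6)=6.000000
The bounds max(0,m−m')=0 and min(l+m,l−m')=1 give 2 terms
  k=0: (−1)^0·6.0000/(6)·0.5032^4·0.8642^0 = +0.064093
  k=1: (−1)^1·6.0000/(2)·0.5032^2·0.8642^2 = -0.567218
d^2_{-1,-1}(2.0871) = +0.064093 -0.567218 = -0.503125
|D^2_{-1,-1}|² = |d^2_{-1,-1}(β)|² = (-0.503125)² = 0.253135 (the z-rotation phases have unit modulus)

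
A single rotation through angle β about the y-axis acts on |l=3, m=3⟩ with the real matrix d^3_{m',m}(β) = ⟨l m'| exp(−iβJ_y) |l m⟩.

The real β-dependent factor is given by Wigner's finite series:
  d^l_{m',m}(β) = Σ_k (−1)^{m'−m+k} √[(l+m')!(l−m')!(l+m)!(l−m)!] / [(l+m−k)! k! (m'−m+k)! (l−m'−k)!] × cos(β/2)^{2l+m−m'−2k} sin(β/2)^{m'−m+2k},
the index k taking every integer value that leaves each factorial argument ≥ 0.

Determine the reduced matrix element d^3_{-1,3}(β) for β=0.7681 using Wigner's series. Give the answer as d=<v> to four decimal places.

d^3_{-1,3}(β=0.7681) via Wigner's sum:
With c≡cos(β/2)=0.927155 and s≡sin(β/2)=0.374679, N=[2·24·720·1]^{1/2}=185.903201
The bounds max(0,m−m')=4 and min(l+m,l−m')=4 give 1 term
  k=4: (−1)^0·185.9032/(48)·0.9272^2·0.3747^4 = +0.065612
d^3_{-1,3}(0.7681) = +0.065612

d=0.0656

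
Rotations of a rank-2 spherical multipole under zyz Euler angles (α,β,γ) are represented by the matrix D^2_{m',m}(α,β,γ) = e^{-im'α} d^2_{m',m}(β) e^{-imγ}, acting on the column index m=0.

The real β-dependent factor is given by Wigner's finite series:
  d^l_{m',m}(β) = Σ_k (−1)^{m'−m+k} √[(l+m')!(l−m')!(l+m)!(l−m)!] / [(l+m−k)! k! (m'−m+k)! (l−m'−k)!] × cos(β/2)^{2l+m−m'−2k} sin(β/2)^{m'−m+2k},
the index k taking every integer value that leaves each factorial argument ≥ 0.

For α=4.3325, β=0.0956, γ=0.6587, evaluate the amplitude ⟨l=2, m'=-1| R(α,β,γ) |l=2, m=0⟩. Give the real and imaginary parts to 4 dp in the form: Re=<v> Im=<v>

D^2_{-1,0}(4.3325,0.0956,0.6587) = e^{-i·-1·4.3325}·d^2_{-1,0}(0.0956)·e^{-i·0·0.6587}. Compute d first:
Half-angle: c=0.998858, s=0.047782. N=√(1·6·2·2)=4.898979
k∈{1,2} keeps every argument non-negative
  k=1: (−1)^0·4.8990/(2)·0.9989^3·0.0478^1 = +0.116640
  k=2: (−1)^1·4.8990/(2)·0.9989^1·0.0478^3 = -0.000267
d^2_{-1,0}(0.0956) = +0.116640 -0.000267 = +0.116374
Phases: e^{-i·(-1)·4.3325}=-0.370817-0.928706i, e^{-i·(0)·0.6587}=+1.000000+0.000000i ⇒ D=-0.043153-0.108077i

Re=-0.0432 Im=-0.1081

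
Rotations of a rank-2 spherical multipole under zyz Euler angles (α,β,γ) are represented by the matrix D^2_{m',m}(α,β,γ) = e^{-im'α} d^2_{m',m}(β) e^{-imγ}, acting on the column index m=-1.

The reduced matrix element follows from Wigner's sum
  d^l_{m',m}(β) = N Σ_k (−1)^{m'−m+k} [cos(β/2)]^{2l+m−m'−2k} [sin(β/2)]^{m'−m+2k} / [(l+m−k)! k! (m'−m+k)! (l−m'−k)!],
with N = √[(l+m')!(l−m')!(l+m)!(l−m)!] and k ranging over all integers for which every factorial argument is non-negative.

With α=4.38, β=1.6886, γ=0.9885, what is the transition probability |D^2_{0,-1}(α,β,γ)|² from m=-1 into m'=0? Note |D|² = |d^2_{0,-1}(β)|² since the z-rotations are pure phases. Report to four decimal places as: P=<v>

P=0.0204

First d^2_{0,-1}(β=1.6886), then the phase factors e^{-i(0)α} and e^{-i(-1)γ}:
c=cos(1.6886/2)=0.664255, s=sin(1.6886/2)=0.747506; N=√[2·2·1·6]=4.898979
k: max(0,(-1)−(0))=0 … min(2+(-1),2−(0))=1
  k=0: (−1)^1·4.8990/(2)·0.6643^3·0.7475^1 = -0.536654
  k=1: (−1)^2·4.8990/(2)·0.6643^1·0.7475^3 = +0.679602
d^2_{0,-1}(1.6886) = -0.536654 +0.679602 = +0.142948
|D^2_{0,-1}|² = |d^2_{0,-1}(β)|² = (+0.142948)² = 0.020434 (the z-rotation phases have unit modulus)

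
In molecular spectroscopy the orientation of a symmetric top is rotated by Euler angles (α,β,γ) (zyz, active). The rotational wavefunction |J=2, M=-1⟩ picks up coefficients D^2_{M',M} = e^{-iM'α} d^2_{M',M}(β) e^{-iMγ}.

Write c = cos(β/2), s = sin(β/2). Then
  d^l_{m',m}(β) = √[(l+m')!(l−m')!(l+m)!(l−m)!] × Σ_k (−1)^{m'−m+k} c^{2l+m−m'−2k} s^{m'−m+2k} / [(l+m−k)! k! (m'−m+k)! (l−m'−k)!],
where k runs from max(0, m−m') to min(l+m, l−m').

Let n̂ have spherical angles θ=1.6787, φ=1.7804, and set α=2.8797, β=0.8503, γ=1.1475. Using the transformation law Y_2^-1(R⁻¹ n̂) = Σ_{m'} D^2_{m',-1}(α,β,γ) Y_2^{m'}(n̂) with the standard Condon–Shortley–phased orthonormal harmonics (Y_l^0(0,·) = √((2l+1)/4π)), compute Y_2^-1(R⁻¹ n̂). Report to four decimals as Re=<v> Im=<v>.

Re=-0.1351 Im=0.1470

Need the full column D^2_{m',-1} for m'=−2..2 at α=2.8797, β=0.8503, γ=1.1475.
cos(β/2)=0.910977, sin(β/2)=0.412457
d^2_{-2,-1}: single k=1 term ⇒ +0.623636;  D = +0.506214+0.364237i
d^2_{-1,-1}: k∈[0..1] ⇒ +0.688699 -0.423540 = +0.265159;  D = -0.167798-0.205313i
d^2_{0,-1}: k∈[0..1] ⇒ -0.763795 +0.156574 = -0.607221;  D = -0.249427-0.553627i
d^2_{1,-1}: k∈[0..1] ⇒ +0.423540 -0.028941 = +0.394599;  D = -0.063413-0.389470i
d^2_{2,-1}: single k=0 term ⇒ -0.127842;  D = +0.012825-0.127197i
Y_2^{m'}(θ=1.6787,φ=1.7804) and Σ D·Y over m':
  (+0.5062+0.3642i)·(-0.3487+0.1554i)  (-0.1678-0.2053i)·(+0.0172+0.0809i)  (-0.2494-0.5536i)·(-0.3044+0.0000i)  (-0.0634-0.3895i)·(-0.0172+0.0809i)  (+0.0128-0.1272i)·(-0.3487-0.1554i)
Y_2^-1(R⁻¹ n̂) = -0.135124+0.147008i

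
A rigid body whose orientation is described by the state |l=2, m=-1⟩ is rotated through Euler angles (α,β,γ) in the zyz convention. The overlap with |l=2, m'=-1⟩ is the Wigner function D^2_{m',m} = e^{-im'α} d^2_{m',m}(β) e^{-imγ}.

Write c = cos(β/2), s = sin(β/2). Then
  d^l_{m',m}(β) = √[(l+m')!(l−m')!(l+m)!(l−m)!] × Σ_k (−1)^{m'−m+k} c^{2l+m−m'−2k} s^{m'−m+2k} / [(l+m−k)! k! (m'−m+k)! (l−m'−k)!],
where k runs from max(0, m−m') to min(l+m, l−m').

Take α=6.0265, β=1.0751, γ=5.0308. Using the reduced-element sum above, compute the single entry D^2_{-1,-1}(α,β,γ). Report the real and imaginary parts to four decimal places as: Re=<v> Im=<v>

Re=-0.0022 Im=0.0359

First d^2_{-1,-1}(β=1.0751), then the phase factors e^{-i(-1)α} and e^{-i(-1)γ}:
With c≡cos(β/2)=0.858966 and s≡sin(β/2)=0.512033, N=[1·6·1·6]^{1/2}=6.000000
The bounds max(0,m−m')=0 and min(l+m,l−m')=1 give 2 terms
  k=0: (−1)^0·6.0000/(6)·0.8590^4·0.5120^0 = +0.544382
  k=1: (−1)^1·6.0000/(2)·0.8590^2·0.5120^2 = -0.580322
d^2_{-1,-1}(1.0751) = +0.544382 -0.580322 = -0.035940
Phases: e^{-i·(-1)·6.0265}=+0.967237-0.253876i, e^{-i·(-1)·5.0308}=+0.313058-0.949734i ⇒ D=-0.002217+0.035872i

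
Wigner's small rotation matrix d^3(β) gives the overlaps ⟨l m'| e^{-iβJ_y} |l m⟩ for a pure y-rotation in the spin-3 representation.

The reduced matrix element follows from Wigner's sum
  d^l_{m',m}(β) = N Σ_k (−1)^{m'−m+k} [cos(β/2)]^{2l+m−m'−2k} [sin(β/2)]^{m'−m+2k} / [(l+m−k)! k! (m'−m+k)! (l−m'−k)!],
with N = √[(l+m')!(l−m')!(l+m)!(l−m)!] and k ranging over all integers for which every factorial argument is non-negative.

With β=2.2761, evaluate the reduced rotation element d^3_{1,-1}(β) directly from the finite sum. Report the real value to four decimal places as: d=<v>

d=-0.2429

d^3_{1,-1}(β=2.2761) via Wigner's sum:
Half-angle: c=0.419366, s=0.907817. N=√(24·2·2·24)=48.000000
The bounds max(0,m−m')=0 and min(l+m,l−m')=2 give 3 terms
  k=0: (−1)^2·48.0000/(8)·0.4194^4·0.9078^2 = +0.152939
  k=1: (−1)^3·48.0000/(6)·0.4194^2·0.9078^4 = -0.955586
  k=2: (−1)^4·48.0000/(48)·0.4194^0·0.9078^6 = +0.559746
d^3_{1,-1}(2.2761) = +0.152939 -0.955586 +0.559746 = -0.242900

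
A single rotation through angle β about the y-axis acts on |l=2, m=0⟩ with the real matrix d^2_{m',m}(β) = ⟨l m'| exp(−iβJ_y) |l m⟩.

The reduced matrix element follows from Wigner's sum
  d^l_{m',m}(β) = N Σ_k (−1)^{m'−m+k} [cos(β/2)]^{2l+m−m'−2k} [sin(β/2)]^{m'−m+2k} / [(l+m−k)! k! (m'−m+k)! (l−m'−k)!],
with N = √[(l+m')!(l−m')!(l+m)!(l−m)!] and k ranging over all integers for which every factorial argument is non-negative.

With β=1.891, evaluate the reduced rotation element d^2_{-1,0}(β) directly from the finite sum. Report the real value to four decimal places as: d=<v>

d^2_{-1,0}(β=1.891) via Wigner's sum:
Half-angle: c=0.585338, s=0.810790. N=√(1·6·2·2)=4.898979
k∈{1,2} keeps every argument non-negative
  k=1: (−1)^0·4.8990/(2)·0.5853^3·0.8108^1 = +0.398293
  k=2: (−1)^1·4.8990/(2)·0.5853^1·0.8108^3 = -0.764199
d^2_{-1,0}(1.891) = +0.398293 -0.764199 = -0.365906

d=-0.3659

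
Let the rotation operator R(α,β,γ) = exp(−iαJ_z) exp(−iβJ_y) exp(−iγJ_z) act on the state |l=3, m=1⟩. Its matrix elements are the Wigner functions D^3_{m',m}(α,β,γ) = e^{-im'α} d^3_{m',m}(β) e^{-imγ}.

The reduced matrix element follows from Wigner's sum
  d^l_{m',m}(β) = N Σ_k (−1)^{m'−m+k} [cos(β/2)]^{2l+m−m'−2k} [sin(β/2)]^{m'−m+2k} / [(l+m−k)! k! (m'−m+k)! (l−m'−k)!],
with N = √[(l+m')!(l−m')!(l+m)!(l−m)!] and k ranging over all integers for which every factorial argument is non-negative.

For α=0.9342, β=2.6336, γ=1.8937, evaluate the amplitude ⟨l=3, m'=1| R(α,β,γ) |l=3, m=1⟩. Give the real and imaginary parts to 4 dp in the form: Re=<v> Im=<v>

Re=-0.2881 Im=-0.0935

D^3_{1,1}(0.9342,2.6336,1.8937) = e^{-i·1·0.9342}·d^3_{1,1}(2.6336)·e^{-i·1·1.8937}. Compute d first:
c=cos(2.6336/2)=0.251274, s=sin(2.6336/2)=0.967916; N=√[24·2·24·2]=48.000000
The bounds max(0,m−m')=0 and min(l+m,l−m')=2 give 3 terms
  k=0: (−1)^0·48.0000/(48)·0.2513^6·0.9679^0 = +0.000252
  k=1: (−1)^1·48.0000/(6)·0.2513^4·0.9679^2 = -0.029878
  k=2: (−1)^2·48.0000/(8)·0.2513^2·0.9679^4 = +0.332504
d^3_{1,1}(2.6336) = +0.000252 -0.029878 +0.332504 = +0.302878
Attach z-rotation phases: D = e^{-i(1)(0.9342)}·(+0.302878)·e^{-i(1)(1.8937)} = -0.288097-0.093460i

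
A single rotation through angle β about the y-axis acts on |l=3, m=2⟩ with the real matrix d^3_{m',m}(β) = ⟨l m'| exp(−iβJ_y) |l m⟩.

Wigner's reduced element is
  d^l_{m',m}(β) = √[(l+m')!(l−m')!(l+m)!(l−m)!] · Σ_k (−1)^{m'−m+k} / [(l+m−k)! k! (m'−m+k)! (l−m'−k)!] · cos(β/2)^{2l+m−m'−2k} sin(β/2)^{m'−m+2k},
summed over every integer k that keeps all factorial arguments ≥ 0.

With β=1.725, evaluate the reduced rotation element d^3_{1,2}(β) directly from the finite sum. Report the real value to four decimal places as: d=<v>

d^3_{1,2}(β=1.725) via Wigner's sum:
c=cos(1.725/2)=0.650541, s=sin(1.725/2)=0.759471; N=√[24·2·120·1]=75.894664
Admissible k: 1..2 (factorial args all ≥0)
  k=1: (−1)^0·75.8947/(24)·0.6505^5·0.7595^1 = +0.279823
  k=2: (−1)^1·75.8947/(12)·0.6505^3·0.7595^3 = -0.762760
d^3_{1,2}(1.725) = +0.279823 -0.762760 = -0.482936

d=-0.4829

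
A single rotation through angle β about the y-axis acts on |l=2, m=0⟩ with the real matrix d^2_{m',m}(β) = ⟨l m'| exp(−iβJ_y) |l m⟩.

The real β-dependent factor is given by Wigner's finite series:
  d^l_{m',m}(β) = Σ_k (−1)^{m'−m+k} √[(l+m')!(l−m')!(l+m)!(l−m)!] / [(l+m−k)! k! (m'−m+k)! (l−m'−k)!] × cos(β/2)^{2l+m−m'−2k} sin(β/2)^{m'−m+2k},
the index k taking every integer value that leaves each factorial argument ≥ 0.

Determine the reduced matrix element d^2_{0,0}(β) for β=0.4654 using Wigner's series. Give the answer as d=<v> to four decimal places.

d^2_{0,0}(β=0.4654) via Wigner's sum:
With c≡cos(β/2)=0.973047 and s≡sin(β/2)=0.230606, N=[2·2·2·2]^{1/2}=4.000000
k: max(0,(0)−(0))=0 … min(2+(0),2−(0))=2
  k=0: (−1)^0·4.0000/(4)·0.9730^4·0.2306^0 = +0.896470
  k=1: (−1)^1·4.0000/(1)·0.9730^2·0.2306^2 = -0.201404
  k=2: (−1)^2·4.0000/(4)·0.9730^0·0.2306^4 = +0.002828
d^2_{0,0}(0.4654) = +0.896470 -0.201404 +0.002828 = +0.697894

d=0.6979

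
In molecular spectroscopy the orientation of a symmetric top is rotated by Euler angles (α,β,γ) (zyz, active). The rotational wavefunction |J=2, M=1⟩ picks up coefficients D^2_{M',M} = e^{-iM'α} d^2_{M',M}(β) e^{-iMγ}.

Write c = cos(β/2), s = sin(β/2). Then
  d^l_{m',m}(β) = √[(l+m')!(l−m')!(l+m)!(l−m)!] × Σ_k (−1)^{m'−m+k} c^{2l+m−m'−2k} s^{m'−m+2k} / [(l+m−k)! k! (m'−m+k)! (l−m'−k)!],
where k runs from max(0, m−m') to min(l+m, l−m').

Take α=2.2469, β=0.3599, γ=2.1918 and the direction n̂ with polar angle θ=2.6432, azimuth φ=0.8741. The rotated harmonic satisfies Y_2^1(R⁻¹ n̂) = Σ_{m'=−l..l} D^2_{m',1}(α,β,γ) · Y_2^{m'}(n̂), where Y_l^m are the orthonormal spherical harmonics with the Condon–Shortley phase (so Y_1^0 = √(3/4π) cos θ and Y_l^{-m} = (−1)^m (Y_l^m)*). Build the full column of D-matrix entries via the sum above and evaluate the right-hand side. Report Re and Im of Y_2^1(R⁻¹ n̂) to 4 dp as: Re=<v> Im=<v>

Re=-0.3732 Im=-0.0308

Need the full column D^2_{m',1} for m'=−2..2 at α=2.2469, β=0.3599, γ=2.1918.
cos(β/2)=0.983853, sin(β/2)=0.178980
d^2_{-2,1}: single k=3 term ⇒ +0.011282;  D = -0.007534+0.008398i
d^2_{-1,1}: k∈[2..3] ⇒ +0.093023 -0.001026 = +0.091997;  D = +0.091858+0.005066i
d^2_{0,1}: k∈[1..2] ⇒ +0.417514 -0.013817 = +0.403697;  D = -0.234892-0.328325i
d^2_{1,1}: k∈[0..1] ⇒ +0.936958 -0.093023 = +0.843935;  D = -0.228103+0.812524i
d^2_{2,1}: single k=0 term ⇒ -0.340899;  D = -0.313667+0.133510i
Y_2^{m'}(θ=2.6432,φ=0.8741) and Σ D·Y over m':
  (-0.0075+0.0084i)·(-0.0156-0.0869i)  (+0.0919+0.0051i)·(-0.2081+0.2488i)  (-0.2349-0.3283i)·(+0.4146+0.0000i)  (-0.2281+0.8125i)·(+0.2081+0.2488i)  (-0.3137+0.1335i)·(-0.0156+0.0869i)
Y_2^1(R⁻¹ n̂) = -0.373244-0.030754i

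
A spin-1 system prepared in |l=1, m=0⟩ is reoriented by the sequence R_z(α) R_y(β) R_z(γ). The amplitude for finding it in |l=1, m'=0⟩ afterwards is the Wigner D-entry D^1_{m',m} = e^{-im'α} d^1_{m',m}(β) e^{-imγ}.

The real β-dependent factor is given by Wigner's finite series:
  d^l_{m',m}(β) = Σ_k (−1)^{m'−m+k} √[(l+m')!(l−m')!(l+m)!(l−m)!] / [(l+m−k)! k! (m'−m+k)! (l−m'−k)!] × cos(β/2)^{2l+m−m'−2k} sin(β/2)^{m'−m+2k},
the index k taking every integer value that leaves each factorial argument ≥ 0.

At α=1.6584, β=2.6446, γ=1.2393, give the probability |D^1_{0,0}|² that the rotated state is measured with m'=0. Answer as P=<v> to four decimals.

P=0.7727

First d^1_{0,0}(β=2.6446), then the phase factors e^{-i(0)α} and e^{-i(0)γ}:
Half-angle: c=0.245947, s=0.969283. N=√(1·1·1·1)=1.000000
k: max(0,(0)−(0))=0 … min(1+(0),1−(0))=1
  k=0: (−1)^0·1.0000/(1)·0.2459^2·0.9693^0 = +0.060490
  k=1: (−1)^1·1.0000/(1)·0.2459^0·0.9693^2 = -0.939510
d^1_{0,0}(2.6446) = +0.060490 -0.939510 = -0.879020
|D^1_{0,0}|² = |d^1_{0,0}(β)|² = (-0.879020)² = 0.772677 (the z-rotation phases have unit modulus)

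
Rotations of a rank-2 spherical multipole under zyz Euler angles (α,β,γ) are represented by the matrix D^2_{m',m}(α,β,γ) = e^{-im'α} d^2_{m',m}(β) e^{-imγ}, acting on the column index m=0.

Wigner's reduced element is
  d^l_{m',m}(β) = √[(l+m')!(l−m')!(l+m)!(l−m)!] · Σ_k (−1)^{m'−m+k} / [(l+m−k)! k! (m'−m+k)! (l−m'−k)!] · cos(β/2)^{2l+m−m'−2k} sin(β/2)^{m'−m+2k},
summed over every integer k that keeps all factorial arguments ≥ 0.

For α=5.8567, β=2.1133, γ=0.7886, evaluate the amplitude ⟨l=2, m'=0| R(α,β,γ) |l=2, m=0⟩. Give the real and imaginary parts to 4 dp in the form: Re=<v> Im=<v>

Split into d^2_{0,0}(β=2.1133) × two z-phases.
c=cos(2.1133/2)=0.491792, s=sin(2.1133/2)=0.870713; N=√[2·2·2·2]=4.000000
k∈{0,1,2} keeps every argument non-negative
  k=0: (−1)^0·4.0000/(4)·0.4918^4·0.8707^0 = +0.058496
  k=1: (−1)^1·4.0000/(1)·0.4918^2·0.8707^2 = -0.733453
  k=2: (−1)^2·4.0000/(4)·0.4918^0·0.8707^4 = +0.574778
d^2_{0,0}(2.1133) = +0.058496 -0.733453 +0.574778 = -0.100180
D = (+1.000000+0.000000i)·(-0.100180)·(+1.000000+0.000000i) = -0.100180+0.000000i

Re=-0.1002 Im=0.0000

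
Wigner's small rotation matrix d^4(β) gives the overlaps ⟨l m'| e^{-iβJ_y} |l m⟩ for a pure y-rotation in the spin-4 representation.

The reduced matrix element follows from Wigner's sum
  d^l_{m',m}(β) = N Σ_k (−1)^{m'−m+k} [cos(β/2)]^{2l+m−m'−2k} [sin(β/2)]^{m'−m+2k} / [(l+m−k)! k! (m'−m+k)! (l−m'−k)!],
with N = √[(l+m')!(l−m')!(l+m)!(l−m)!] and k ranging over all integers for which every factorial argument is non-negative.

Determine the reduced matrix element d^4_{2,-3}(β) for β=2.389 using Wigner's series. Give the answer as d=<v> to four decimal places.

d^4_{2,-3}(β=2.389) via Wigner's sum:
c=cos(2.389/2)=0.367478, s=sin(2.389/2)=0.930032; N=√[720·2·1·5040]=2693.993318
k: max(0,(-3)−(2))=0 … min(4+(-3),4−(2))=1
  k=0: (−1)^5·2693.9933/(240)·0.3675^3·0.9300^5 = -0.387588
  k=1: (−1)^6·2693.9933/(720)·0.3675^1·0.9300^7 = +0.827525
d^4_{2,-3}(2.389) = -0.387588 +0.827525 = +0.439937

d=0.4399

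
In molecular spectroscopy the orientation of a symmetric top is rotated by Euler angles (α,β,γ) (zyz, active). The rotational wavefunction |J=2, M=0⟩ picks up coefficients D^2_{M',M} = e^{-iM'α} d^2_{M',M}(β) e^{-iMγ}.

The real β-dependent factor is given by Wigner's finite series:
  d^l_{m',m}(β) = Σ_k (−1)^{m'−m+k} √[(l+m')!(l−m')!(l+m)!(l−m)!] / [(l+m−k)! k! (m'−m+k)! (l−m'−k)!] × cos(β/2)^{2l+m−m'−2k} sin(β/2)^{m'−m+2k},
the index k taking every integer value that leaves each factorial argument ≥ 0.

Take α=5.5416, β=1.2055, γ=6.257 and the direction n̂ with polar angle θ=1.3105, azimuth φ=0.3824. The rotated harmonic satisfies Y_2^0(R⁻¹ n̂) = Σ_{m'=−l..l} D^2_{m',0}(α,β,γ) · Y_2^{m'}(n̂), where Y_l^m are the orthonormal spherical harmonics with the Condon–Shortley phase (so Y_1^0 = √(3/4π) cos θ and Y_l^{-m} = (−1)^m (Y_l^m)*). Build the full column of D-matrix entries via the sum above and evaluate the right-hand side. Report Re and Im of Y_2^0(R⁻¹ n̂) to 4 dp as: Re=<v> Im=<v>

Re=-0.0956 Im=0.0000

Need the full column D^2_{m',0} for m'=−2..2 at α=5.5416, β=1.2055, γ=6.257.
cos(β/2)=0.823780, sin(β/2)=0.566910
d^2_{-2,0}: single k=2 term ⇒ +0.534227;  D = +0.046752-0.532178i
d^2_{-1,0}: k∈[1..2] ⇒ +0.776288 -0.367645 = +0.408643;  D = +0.301333-0.276021i
d^2_{0,0}: k∈[0..2] ⇒ +0.460516 -0.872390 +0.103290 = -0.308584;  D = -0.308584+0.000000i
d^2_{1,0}: k∈[0..1] ⇒ -0.776288 +0.367645 = -0.408643;  D = -0.301333-0.276021i
d^2_{2,0}: single k=0 term ⇒ +0.534227;  D = +0.046752+0.532178i
Y_2^{m'}(θ=1.3105,φ=0.3824) and Σ D·Y over m':
  (+0.0468-0.5322i)·(+0.2602-0.2497i)  (+0.3013-0.2760i)·(+0.1783-0.0717i)  (-0.3086+0.0000i)·(-0.2527+0.0000i)  (-0.3013-0.2760i)·(-0.1783-0.0717i)  (+0.0468+0.5322i)·(+0.2602+0.2497i)
Y_2^0(R⁻¹ n̂) = -0.095641+0.000000i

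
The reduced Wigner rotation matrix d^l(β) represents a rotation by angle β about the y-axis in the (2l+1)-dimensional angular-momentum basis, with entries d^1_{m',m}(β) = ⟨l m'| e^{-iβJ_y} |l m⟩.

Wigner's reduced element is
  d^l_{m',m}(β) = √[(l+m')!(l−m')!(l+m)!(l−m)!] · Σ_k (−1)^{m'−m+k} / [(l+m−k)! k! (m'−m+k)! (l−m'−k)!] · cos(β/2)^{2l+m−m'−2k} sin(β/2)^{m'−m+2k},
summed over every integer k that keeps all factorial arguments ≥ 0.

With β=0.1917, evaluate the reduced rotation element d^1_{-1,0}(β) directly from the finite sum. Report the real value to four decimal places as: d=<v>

d=0.1347

d^1_{-1,0}(β=0.1917) via Wigner's sum:
With c≡cos(β/2)=0.995410 and s≡sin(β/2)=0.095703, N=[1·2·1·1]^{1/2}=1.414214
Admissible k: 1..1 (factorial args all ≥0)
  k=1: (−1)^0·1.4142/(1)·0.9954^1·0.0957^1 = +0.134724
d^1_{-1,0}(0.1917) = +0.134724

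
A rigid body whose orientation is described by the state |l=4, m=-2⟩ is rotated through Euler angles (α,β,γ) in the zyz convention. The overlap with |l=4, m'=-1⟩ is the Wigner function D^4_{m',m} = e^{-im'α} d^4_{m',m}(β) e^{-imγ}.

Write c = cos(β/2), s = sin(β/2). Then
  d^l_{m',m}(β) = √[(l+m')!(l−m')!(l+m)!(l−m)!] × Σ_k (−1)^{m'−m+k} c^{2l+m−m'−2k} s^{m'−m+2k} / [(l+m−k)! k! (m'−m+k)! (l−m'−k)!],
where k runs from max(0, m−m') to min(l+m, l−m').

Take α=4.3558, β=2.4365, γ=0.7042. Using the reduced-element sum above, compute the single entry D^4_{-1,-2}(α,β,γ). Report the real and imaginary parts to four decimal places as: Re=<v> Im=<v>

Split into d^4_{-1,-2}(β=2.4365) × two z-phases.
c=cos(2.4365/2)=0.345289, s=sin(2.4365/2)=0.938497; N=√[6·120·2·720]=1018.233765
k: max(0,(-2)−(-1))=0 … min(4+(-2),4−(-1))=2
  k=0: (−1)^1·1018.2338/(240)·0.3453^7·0.9385^1 = -0.002330
  k=1: (−1)^2·1018.2338/(48)·0.3453^5·0.9385^3 = +0.086063
  k=2: (−1)^3·1018.2338/(72)·0.3453^3·0.9385^5 = -0.423863
d^4_{-1,-2}(2.4365) = -0.002330 +0.086063 -0.423863 = -0.340130
D = (-0.349080-0.937093i)·(-0.340130)·(+0.161683+0.986843i) = -0.295343+0.168704i

Re=-0.2953 Im=0.1687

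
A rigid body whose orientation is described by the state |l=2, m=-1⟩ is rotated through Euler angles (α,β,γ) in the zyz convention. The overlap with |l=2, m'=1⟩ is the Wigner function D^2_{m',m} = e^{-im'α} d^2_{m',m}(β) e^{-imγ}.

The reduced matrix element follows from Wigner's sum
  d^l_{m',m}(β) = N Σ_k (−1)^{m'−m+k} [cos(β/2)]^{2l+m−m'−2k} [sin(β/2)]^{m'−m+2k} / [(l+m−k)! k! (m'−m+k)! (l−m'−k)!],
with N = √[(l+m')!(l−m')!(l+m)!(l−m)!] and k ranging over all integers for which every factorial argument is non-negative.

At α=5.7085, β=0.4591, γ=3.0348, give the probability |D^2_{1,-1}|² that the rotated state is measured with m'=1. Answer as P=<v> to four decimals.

Split into d^2_{1,-1}(β=0.4591) × two z-phases.
c=cos(0.4591/2)=0.973769, s=sin(0.4591/2)=0.227539; N=√[6·1·1·6]=6.000000
Admissible k: 0..1 (factorial args all ≥0)
  k=0: (−1)^2·6.0000/(2)·0.9738^2·0.2275^2 = +0.147281
  k=1: (−1)^3·6.0000/(6)·0.9738^0·0.2275^4 = -0.002681
d^2_{1,-1}(0.4591) = +0.147281 -0.002681 = +0.144600
|D^2_{1,-1}|² = |d^2_{1,-1}(β)|² = (+0.144600)² = 0.020909 (the z-rotation phases have unit modulus)

P=0.0209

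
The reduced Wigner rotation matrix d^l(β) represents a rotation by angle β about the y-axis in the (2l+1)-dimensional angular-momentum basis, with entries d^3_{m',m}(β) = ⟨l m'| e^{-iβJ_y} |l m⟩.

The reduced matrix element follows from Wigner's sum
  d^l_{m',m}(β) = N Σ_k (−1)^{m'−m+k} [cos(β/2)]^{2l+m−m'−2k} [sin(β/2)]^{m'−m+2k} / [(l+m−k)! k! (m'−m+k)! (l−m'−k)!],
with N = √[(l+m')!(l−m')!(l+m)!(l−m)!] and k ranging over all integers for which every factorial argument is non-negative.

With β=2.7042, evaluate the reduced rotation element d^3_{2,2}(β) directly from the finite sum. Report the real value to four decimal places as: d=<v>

d=-0.0105

d^3_{2,2}(β=2.7042) via Wigner's sum:
c=cos(2.7042/2)=0.216957, s=sin(2.7042/2)=0.976181; N=√[120·1·120·1]=120.000000
k: max(0,(2)−(2))=0 … min(3+(2),3−(2))=1
  k=0: (−1)^0·120.0000/(120)·0.2170^6·0.9762^0 = +0.000104
  k=1: (−1)^1·120.0000/(24)·0.2170^4·0.9762^2 = -0.010557
d^3_{2,2}(2.7042) = +0.000104 -0.010557 = -0.010452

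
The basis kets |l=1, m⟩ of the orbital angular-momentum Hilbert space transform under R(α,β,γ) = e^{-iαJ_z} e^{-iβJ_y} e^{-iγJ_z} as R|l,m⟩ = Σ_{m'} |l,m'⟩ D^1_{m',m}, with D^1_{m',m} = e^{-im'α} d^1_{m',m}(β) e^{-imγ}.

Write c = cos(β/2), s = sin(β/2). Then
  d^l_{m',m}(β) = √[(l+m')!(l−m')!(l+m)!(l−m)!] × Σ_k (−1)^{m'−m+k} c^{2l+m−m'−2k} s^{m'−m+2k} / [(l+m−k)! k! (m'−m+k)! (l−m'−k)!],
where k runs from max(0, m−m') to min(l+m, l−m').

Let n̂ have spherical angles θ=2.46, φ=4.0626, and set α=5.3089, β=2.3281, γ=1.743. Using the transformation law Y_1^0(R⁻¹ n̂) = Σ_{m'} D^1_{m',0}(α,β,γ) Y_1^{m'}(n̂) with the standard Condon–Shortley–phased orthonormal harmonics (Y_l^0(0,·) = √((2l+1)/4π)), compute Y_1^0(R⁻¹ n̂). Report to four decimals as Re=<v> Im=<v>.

Re=0.3320 Im=0.0000

Need the full column D^1_{m',0} for m'=−1..1 at α=5.3089, β=2.3281, γ=1.743.
cos(β/2)=0.395623, sin(β/2)=0.918413
d^1_{-1,0}: single k=1 term ⇒ +0.513848;  D = +0.288659-0.425107i
d^1_{0,0}: k∈[0..1] ⇒ +0.156518 -0.843482 = -0.686965;  D = -0.686965+0.000000i
d^1_{1,0}: single k=0 term ⇒ -0.513848;  D = -0.288659-0.425107i
Y_1^{m'}(θ=2.46,φ=4.0626) and Σ D·Y over m':
  (+0.2887-0.4251i)·(-0.1317+0.1733i)  (-0.6870+0.0000i)·(-0.3794+0.0000i)  (-0.2887-0.4251i)·(+0.1317+0.1733i)
Y_1^0(R⁻¹ n̂) = +0.331981+0.000000i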